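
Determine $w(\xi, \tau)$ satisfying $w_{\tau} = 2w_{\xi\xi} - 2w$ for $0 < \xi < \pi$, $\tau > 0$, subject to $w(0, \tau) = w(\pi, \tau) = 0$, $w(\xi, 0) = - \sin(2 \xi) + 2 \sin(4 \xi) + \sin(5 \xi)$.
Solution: Substitute $w = e^{-2\tau}u$.
Then $w_{\tau} = e^{-2\tau}(u_{\tau} - 2u)$, $w_{\xi\xi} = e^{-2\tau}u_{\xi\xi}$; substituting and dividing by $e^{-2\tau}$, the lower-order terms cancel: $u_{\tau} = 2u_{\xi\xi}$ (standard heat equation).
Data for $u$: $u(\xi,0) = w(\xi,0) = - \sin(2 \xi) + 2 \sin(4 \xi) + \sin(5 \xi)$. The boundary conditions carry over: $u(0,\tau) = u(\pi,\tau) = 0$.
Separating variables: $u = \sum c_n e^{-2n^2\tau} \sin(n\xi)$. From $u(\xi,0) = - \sin(2 \xi) + 2 \sin(4 \xi) + \sin(5 \xi)$: $c_2=-1, c_4=2, c_5=1$.
So $u(\xi,\tau) = - e^{-8 \tau} \sin(2 \xi) + 2 e^{-32 \tau} \sin(4 \xi) + e^{-50 \tau} \sin(5 \xi)$, and $w(\xi,\tau) = e^{-2\tau}u(\xi,\tau)$.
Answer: $w(\xi, \tau) = - e^{-10 \tau} \sin(2 \xi) + 2 e^{-34 \tau} \sin(4 \xi) + e^{-52 \tau} \sin(5 \xi)$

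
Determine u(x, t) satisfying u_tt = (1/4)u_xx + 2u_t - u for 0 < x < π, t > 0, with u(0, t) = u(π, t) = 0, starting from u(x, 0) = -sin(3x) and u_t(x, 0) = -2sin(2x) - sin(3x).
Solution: Substitute u = exp(t)w.
Then u_t = exp(t)(w_t + w), u_tt = exp(t)(w_tt + 2w_t + w), u_xx = exp(t)w_xx; substituting and dividing by exp(t), the lower-order terms cancel: w_tt = (1/4)w_xx (standard wave equation).
Data for w: w(x,0) = u(x,0) = -sin(3x); w_t(x,0) = u_t(x,0) - u(x,0) = -2sin(2x). The boundary conditions carry over: w(0,t) = w(π,t) = 0.
Separating variables: w = Σ [A_n cos(ω_n t) + B_n sin(ω_n t)] sin(nx), ω_n = n/2. From ICs (B_n = velocity coefficient / ω_n): A_3=-1, B_2=-2.
So w(x,t) = -2sin(t)sin(2x) - sin(3x)cos(3t/2), and u(x,t) = exp(t)w(x,t).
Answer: u(x, t) = -2exp(t)sin(t)sin(2x) - exp(t)sin(3x)cos(3t/2)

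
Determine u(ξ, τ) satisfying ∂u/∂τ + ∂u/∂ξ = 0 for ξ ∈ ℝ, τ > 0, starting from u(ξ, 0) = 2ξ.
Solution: By method of characteristics (waves move right with speed 1):
Along characteristics ξ - τ = const, u is constant, so u(ξ,τ) = f(ξ - τ) with f = u(·, 0).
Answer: u(ξ, τ) = 2ξ - 2τ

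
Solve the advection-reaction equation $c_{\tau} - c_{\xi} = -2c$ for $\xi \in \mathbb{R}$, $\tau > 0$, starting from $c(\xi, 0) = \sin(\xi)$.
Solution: Substitute $c = e^{-2\tau}u$.
Then $c_{\tau} = e^{-2\tau}(u_{\tau} - 2u)$, $c_{\xi} = e^{-2\tau}u_{\xi}$; substituting and dividing by $e^{-2\tau}$, the lower-order terms cancel: $u_{\tau} - u_{\xi} = 0$ (standard advection equation).
Data for $u$: $u(\xi,0) = c(\xi,0) = \sin(\xi)$.
By characteristics ($d\xi/d\tau = -1$), $u(\xi,\tau) = f(\xi + \tau)$ with $f = u( \cdot , 0)$.
So $u(\xi,\tau) = \sin(\xi + \tau)$, and $c(\xi,\tau) = e^{-2\tau}u(\xi,\tau)$.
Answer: $c(\xi, \tau) = e^{-2 \tau} \sin(\tau + \xi)$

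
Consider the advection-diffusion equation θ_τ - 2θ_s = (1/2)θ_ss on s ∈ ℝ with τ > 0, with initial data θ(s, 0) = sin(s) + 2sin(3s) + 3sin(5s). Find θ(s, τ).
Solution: Moving frame: η = s + 2τ, σ = τ, θ = u(η,σ), so θ_τ = u_σ + 2u_η and θ_ss = u_ηη.
Hence θ_τ - 2θ_s = u_σ and the PDE becomes the heat equation u_σ = (1/2)u_ηη on η ∈ ℝ.
Initial data: u(η,0) = θ(η,0) = sin(η) + 2sin(3η) + 3sin(5η). Each mode sin(nη) decays as exp(-n²σ/2) on ℝ, so u(η,σ) = Σ c_n exp(-n²σ/2) sin(nη) with c_1=1, c_3=2, c_5=3: u(η,σ) = exp(-σ/2)sin(η) + 2exp(-9σ/2)sin(3η) + 3exp(-25σ/2)sin(5η).
Substituting back: θ(s,τ) = u(s + 2τ, τ).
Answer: θ(s, τ) = exp(-τ/2)sin(s + 2τ) + 2exp(-9τ/2)sin(3s + 6τ) + 3exp(-25τ/2)sin(5s + 10τ)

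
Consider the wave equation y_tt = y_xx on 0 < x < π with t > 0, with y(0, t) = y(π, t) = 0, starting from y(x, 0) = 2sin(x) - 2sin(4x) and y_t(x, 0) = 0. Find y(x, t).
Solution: Using separation of variables y = X(x)T(t):
Eigenfunctions: sin(nx), n = 1, 2, 3, ...
General solution: y(x, t) = Σ [A_n cos(n t) + B_n sin(n t)] sin(nx)
From y(x,0) = 2sin(x) - 2sin(4x): A_1=2, A_4=-2. From y_t(x,0) = 0: all B_n = 0.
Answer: y(x, t) = 2sin(x)cos(t) - 2sin(4x)cos(4t)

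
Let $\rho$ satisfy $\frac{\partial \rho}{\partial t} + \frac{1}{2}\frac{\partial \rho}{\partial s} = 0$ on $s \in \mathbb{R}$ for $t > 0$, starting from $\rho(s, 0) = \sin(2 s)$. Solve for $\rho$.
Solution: By method of characteristics (waves move right with speed 1/2):
Along characteristics $s - \frac{1}{2}t =$ const, $\rho$ is constant, so $\rho(s,t) = f(s - \frac{1}{2}t)$ with $f = \rho( \cdot , 0)$.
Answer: $\rho(s, t) = \sin(2 s - t)$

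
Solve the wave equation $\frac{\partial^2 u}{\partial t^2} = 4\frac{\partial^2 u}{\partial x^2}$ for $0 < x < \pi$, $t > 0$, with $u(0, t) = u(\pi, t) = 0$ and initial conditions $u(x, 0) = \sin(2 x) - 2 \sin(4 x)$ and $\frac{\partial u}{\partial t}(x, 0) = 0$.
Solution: Separating variables: $u = \sum [A_n \cos(\omega_n t) + B_n \sin(\omega_n t)] \sin(nx)$, $\omega_n = 2n$. From ICs: $A_2=1, A_4=-2$.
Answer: $u(x, t) = \sin(2 x) \cos(4 t) - 2 \sin(4 x) \cos(8 t)$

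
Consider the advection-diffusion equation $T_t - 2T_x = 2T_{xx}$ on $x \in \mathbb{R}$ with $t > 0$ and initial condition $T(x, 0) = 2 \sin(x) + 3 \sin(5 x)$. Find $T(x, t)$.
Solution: Change to a moving frame: let $\eta = x + 2t$, $\sigma = t$ and write $T(x,t) = u(\eta,\sigma)$.
By the chain rule $T_t = u_{\sigma} + 2u_{\eta}$, $T_x = u_{\eta}$, $T_{xx} = u_{\eta\eta}$.
Then $T_t - 2T_x = u_{\sigma}$: the advection term cancels and the PDE becomes the heat equation $u_{\sigma} = 2u_{\eta\eta}$ on $\eta \in \mathbb{R}$.
Initial data: $u(\eta,0) = T(\eta,0) = 2 \sin(\eta) + 3 \sin(5 \eta)$.
On $\eta \in \mathbb{R}$ each mode satisfies $(\sin(n\eta))'' = -n^2 \sin(n\eta)$, so $e^{-2n^2\sigma} \sin(n\eta)$ solves the heat equation; by superposition $u(\eta,\sigma) = \sum c_n e^{-2n^2\sigma} \sin(n\eta)$.
Reading off the coefficients: $c_1=2, c_5=3$, so $u(\eta,\sigma) = 2 e^{-2 \sigma} \sin(\eta) + 3 e^{-50 \sigma} \sin(5 \eta)$.
Substituting back $\eta = x + 2t$, $\sigma = t$: $T(x,t) = u(x + 2t, t)$.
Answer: $T(x, t) = 2 e^{-2 t} \sin(2 t + x) + 3 e^{-50 t} \sin(10 t + 5 x)$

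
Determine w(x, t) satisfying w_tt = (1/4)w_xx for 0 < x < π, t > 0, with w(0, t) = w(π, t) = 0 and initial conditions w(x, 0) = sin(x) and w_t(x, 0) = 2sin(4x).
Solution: Separating variables: w = Σ [A_n cos(ω_n t) + B_n sin(ω_n t)] sin(nx), ω_n = n/2. From ICs (B_n = velocity coefficient / ω_n): A_1=1, B_4=1.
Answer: w(x, t) = sin(2t)sin(4x) + sin(x)cos(t/2)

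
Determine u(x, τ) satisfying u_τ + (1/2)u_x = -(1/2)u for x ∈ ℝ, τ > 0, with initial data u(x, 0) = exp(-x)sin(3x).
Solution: Substitute u = exp(-x)w, i.e. w = exp(x)u.
By the product rule, u_x = exp(-x)(w_x - w), u_τ = exp(-x)w_τ.
Substituting into the PDE and dividing by exp(-x): w_τ + (1/2)(w_x - w) = -(1/2)w.
The lower-order terms cancel, leaving the standard advection equation w_τ + (1/2)w_x = 0.
Initial data for w: w(x,0) = exp(x)u(x,0) = sin(3x).
Solve for w:
  By method of characteristics (waves move right with speed 1/2):
  Along characteristics x - (1/2)τ = const, w is constant, so w(x,τ) = f(x - (1/2)τ) with f = w(·, 0).
Hence w(x,τ) = sin(3x - 3τ/2).
Transform back: u(x,τ) = exp(-x)w(x,τ).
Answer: u(x, τ) = exp(-x)sin(3x - 3τ/2)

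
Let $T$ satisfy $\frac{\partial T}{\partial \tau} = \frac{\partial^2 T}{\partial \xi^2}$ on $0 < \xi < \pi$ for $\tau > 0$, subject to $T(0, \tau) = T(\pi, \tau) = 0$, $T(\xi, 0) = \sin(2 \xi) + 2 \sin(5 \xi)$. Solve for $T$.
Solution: Separating variables: $T = \sum c_n e^{-n^2\tau} \sin(n\xi)$. From $T(\xi,0) = \sin(2 \xi) + 2 \sin(5 \xi)$: $c_2=1, c_5=2$.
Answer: $T(\xi, \tau) = e^{-4 \tau} \sin(2 \xi) + 2 e^{-25 \tau} \sin(5 \xi)$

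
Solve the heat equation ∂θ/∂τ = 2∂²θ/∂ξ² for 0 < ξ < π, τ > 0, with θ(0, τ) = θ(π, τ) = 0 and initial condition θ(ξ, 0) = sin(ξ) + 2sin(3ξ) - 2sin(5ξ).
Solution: Using separation of variables θ = X(ξ)G(τ):
Eigenfunctions: sin(nξ), n = 1, 2, 3, ...
General solution: θ(ξ, τ) = Σ c_n sin(nξ) exp(-2n² τ)
Matching θ(ξ,0) = sin(ξ) + 2sin(3ξ) - 2sin(5ξ) term by term: c_1=1, c_3=2, c_5=-2.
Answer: θ(ξ, τ) = exp(-2τ)sin(ξ) + 2exp(-18τ)sin(3ξ) - 2exp(-50τ)sin(5ξ)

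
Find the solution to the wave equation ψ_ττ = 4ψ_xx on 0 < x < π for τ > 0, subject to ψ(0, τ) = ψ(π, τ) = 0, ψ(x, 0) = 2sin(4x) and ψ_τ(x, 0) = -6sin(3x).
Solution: Separating variables: ψ = Σ [A_n cos(ω_n τ) + B_n sin(ω_n τ)] sin(nx), ω_n = 2n. From ICs (B_n = velocity coefficient / ω_n): A_4=2, B_3=-1.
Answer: ψ(x, τ) = -sin(3x)sin(6τ) + 2sin(4x)cos(8τ)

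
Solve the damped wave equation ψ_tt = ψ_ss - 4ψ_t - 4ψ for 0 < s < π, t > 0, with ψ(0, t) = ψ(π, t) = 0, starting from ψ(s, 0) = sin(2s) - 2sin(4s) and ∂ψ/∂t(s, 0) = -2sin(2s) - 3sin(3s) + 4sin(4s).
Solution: Substitute ψ = exp(-2t)u, i.e. u = exp(2t)ψ.
By the product rule, ψ_t = exp(-2t)(u_t - 2u), ψ_tt = exp(-2t)(u_tt - 4u_t + 4u), ψ_ss = exp(-2t)u_ss.
Substituting into the PDE and dividing by exp(-2t): u_tt - 4u_t + 4u = u_ss - 4(u_t - 2u) - 4u.
The lower-order terms cancel, leaving the standard wave equation u_tt = u_ss.
Initial data for u: u(s,0) = ψ(s,0) = sin(2s) - 2sin(4s); u_t(s,0) = ψ_t(s,0) + 2ψ(s,0) = -3sin(3s). The boundary conditions carry over: u(0,t) = u(π,t) = 0.
Solve for u:
  Using separation of variables u = X(s)T(t):
  Eigenfunctions: sin(ns), n = 1, 2, 3, ...
  General solution: u(s, t) = Σ [A_n cos(n t) + B_n sin(n t)] sin(ns)
  From u(s,0) = sin(2s) - 2sin(4s): A_2=1, A_4=-2. From u_t(s,0) = -3sin(3s), using u_t(s,0) = Σ ω_n B_n sin(ns) with ω_n = n: B_3 = (-3)/3 = -1.
Hence u(s,t) = sin(2s)cos(2t) - sin(3s)sin(3t) - 2sin(4s)cos(4t).
Transform back: ψ(s,t) = exp(-2t)u(s,t).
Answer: ψ(s, t) = exp(-2t)sin(2s)cos(2t) - exp(-2t)sin(3s)sin(3t) - 2exp(-2t)sin(4s)cos(4t)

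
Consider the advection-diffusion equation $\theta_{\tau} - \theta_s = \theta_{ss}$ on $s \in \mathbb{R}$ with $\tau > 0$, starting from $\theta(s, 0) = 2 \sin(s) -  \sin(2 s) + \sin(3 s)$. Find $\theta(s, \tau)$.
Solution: Change to a moving frame: let $\eta = s + \tau$, $\sigma = \tau$ and write $\theta(s,\tau) = u(\eta,\sigma)$.
By the chain rule $\theta_{\tau} = u_{\sigma} + u_{\eta}$, $\theta_s = u_{\eta}$, $\theta_{ss} = u_{\eta\eta}$.
Then $\theta_{\tau} - \theta_s = u_{\sigma}$: the advection term cancels and the PDE becomes the heat equation $u_{\sigma} = u_{\eta\eta}$ on $\eta \in \mathbb{R}$.
Initial data: $u(\eta,0) = \theta(\eta,0) = 2 \sin(\eta) - \sin(2 \eta) + \sin(3 \eta)$.
On $\eta \in \mathbb{R}$ each mode satisfies $(\sin(n\eta))'' = -n^2 \sin(n\eta)$, so $e^{-n^2\sigma} \sin(n\eta)$ solves the heat equation; by superposition $u(\eta,\sigma) = \sum c_n e^{-n^2\sigma} \sin(n\eta)$.
Reading off the coefficients: $c_1=2, c_2=-1, c_3=1$, so $u(\eta,\sigma) = 2 e^{-\sigma} \sin(\eta) - e^{-4 \sigma} \sin(2 \eta) + e^{-9 \sigma} \sin(3 \eta)$.
Substituting back $\eta = s + \tau$, $\sigma = \tau$: $\theta(s,\tau) = u(s + \tau, \tau)$.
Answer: $\theta(s, \tau) = 2 e^{-\tau} \sin(\tau + s) -  e^{-4 \tau} \sin(2 \tau + 2 s) + e^{-9 \tau} \sin(3 \tau + 3 s)$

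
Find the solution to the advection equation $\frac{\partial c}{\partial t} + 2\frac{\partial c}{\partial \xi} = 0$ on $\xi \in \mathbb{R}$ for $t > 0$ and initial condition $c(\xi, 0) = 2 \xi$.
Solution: By characteristics ($d\xi/dt = 2$), $c(\xi,t) = f(\xi - 2t)$ with $f = c( \cdot , 0)$.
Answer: $c(\xi, t) = 2 \xi - 4 t$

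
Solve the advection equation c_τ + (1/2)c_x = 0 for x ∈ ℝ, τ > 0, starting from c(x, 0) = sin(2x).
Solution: By characteristics (dx/dτ = 1/2), c(x,τ) = f(x - (1/2)τ) with f = c(·, 0).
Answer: c(x, τ) = sin(2x - τ)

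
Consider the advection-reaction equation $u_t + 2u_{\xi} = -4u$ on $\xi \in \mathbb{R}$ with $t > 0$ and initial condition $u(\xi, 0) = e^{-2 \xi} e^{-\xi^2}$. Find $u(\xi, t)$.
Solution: Substitute $u = e^{-2\xi}w$, i.e. $w = e^{2\xi}u$.
By the product rule, $u_{\xi} = e^{-2\xi}(w_{\xi} - 2w)$, $u_t = e^{-2\xi}w_t$.
Substituting into the PDE and dividing by $e^{-2\xi}$: $w_t + 2(w_{\xi} - 2w) = -4w$.
The lower-order terms cancel, leaving the standard advection equation $w_t + 2w_{\xi} = 0$.
Initial data for $w$: $w(\xi,0) = e^{2\xi}u(\xi,0) = e^{-\xi^2}$.
Solve for $w$:
  By method of characteristics (waves move right with speed 2):
  Along characteristics $\xi - 2t =$ const, $w$ is constant, so $w(\xi,t) = f(\xi - 2t)$ with $f = w( \cdot , 0)$.
Hence $w(\xi,t) = e^{-(-2 t + \xi)^2}$.
Transform back: $u(\xi,t) = e^{-2\xi}w(\xi,t)$.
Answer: $u(\xi, t) = e^{-2 \xi} e^{-(\xi - 2 t)^2}$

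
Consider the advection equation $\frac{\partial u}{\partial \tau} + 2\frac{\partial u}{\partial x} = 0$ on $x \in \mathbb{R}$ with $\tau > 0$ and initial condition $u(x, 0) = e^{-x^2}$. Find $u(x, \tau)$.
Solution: By method of characteristics (waves move right with speed 2):
Along characteristics $x - 2\tau =$ const, $u$ is constant, so $u(x,\tau) = f(x - 2\tau)$ with $f = u( \cdot , 0)$.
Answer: $u(x, \tau) = e^{-(-2 \tau + x)^2}$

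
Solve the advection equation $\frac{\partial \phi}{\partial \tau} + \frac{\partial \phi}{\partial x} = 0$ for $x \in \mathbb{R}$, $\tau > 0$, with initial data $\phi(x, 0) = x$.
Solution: By characteristics ($dx/d\tau = 1$), $\phi(x,\tau) = f(x - \tau)$ with $f = \phi( \cdot , 0)$.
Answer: $\phi(x, \tau) = - \tau + x$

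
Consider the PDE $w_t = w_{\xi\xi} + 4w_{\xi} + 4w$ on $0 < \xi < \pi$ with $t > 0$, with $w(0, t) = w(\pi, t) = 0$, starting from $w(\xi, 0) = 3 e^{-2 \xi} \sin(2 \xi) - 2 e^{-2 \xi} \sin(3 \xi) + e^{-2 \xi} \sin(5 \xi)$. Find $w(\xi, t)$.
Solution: Substitute $w = e^{-2\xi}u$.
Then $w_{\xi} = e^{-2\xi}(u_{\xi} - 2u)$, $w_{\xi\xi} = e^{-2\xi}(u_{\xi\xi} - 4u_{\xi} + 4u)$, $w_t = e^{-2\xi}u_t$; substituting and dividing by $e^{-2\xi}$, the lower-order terms cancel: $u_t = u_{\xi\xi}$ (standard heat equation).
Data for $u$: $u(\xi,0) = e^{2\xi}w(\xi,0) = 3 \sin(2 \xi) - 2 \sin(3 \xi) + \sin(5 \xi)$. The boundary conditions carry over: $u(0,t) = u(\pi,t) = 0$.
Separating variables: $u = \sum c_n e^{-n^2t} \sin(n\xi)$. From $u(\xi,0) = 3 \sin(2 \xi) - 2 \sin(3 \xi) + \sin(5 \xi)$: $c_2=3, c_3=-2, c_5=1$.
So $u(\xi,t) = 3 e^{-4 t} \sin(2 \xi) - 2 e^{-9 t} \sin(3 \xi) + e^{-25 t} \sin(5 \xi)$, and $w(\xi,t) = e^{-2\xi}u(\xi,t)$.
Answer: $w(\xi, t) = 3 e^{-2 \xi} e^{-4 t} \sin(2 \xi) - 2 e^{-2 \xi} e^{-9 t} \sin(3 \xi) + e^{-2 \xi} e^{-25 t} \sin(5 \xi)$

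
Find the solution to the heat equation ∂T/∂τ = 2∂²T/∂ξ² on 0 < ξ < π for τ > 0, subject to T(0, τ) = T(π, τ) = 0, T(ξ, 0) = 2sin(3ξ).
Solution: Using separation of variables T = X(ξ)G(τ):
Eigenfunctions: sin(nξ), n = 1, 2, 3, ...
General solution: T(ξ, τ) = Σ c_n sin(nξ) exp(-2n² τ)
Matching T(ξ,0) = 2sin(3ξ) term by term: c_3=2.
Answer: T(ξ, τ) = 2exp(-18τ)sin(3ξ)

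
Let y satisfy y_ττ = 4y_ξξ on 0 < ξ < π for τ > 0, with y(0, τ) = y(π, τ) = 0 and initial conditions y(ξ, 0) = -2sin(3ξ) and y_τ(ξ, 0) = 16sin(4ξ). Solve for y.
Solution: Separating variables: y = Σ [A_n cos(ω_n τ) + B_n sin(ω_n τ)] sin(nξ), ω_n = 2n. From ICs (B_n = velocity coefficient / ω_n): A_3=-2, B_4=2.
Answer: y(ξ, τ) = -2sin(3ξ)cos(6τ) + 2sin(4ξ)sin(8τ)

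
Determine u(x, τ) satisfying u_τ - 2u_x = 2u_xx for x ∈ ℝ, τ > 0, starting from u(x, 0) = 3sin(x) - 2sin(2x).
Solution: Change to a moving frame: let η = x + 2τ, σ = τ and write u(x,τ) = w(η,σ).
By the chain rule u_τ = w_σ + 2w_η, u_x = w_η, u_xx = w_ηη.
Then u_τ - 2u_x = w_σ: the advection term cancels and the PDE becomes the heat equation w_σ = 2w_ηη on η ∈ ℝ.
Initial data: w(η,0) = u(η,0) = 3sin(η) - 2sin(2η).
On η ∈ ℝ each mode satisfies (sin(nη))″ = -n² sin(nη), so exp(-2n²σ) sin(nη) solves the heat equation; by superposition w(η,σ) = Σ c_n exp(-2n²σ) sin(nη).
Reading off the coefficients: c_1=3, c_2=-2, so w(η,σ) = 3exp(-2σ)sin(η) - 2exp(-8σ)sin(2η).
Substituting back η = x + 2τ, σ = τ: u(x,τ) = w(x + 2τ, τ).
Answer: u(x, τ) = 3exp(-2τ)sin(x + 2τ) - 2exp(-8τ)sin(2x + 4τ)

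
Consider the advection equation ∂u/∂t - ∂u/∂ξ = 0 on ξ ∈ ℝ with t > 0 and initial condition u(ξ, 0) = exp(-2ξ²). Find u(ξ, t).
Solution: By characteristics (dξ/dt = -1), u(ξ,t) = f(ξ + t) with f = u(·, 0).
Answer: u(ξ, t) = exp(-2(t + ξ)²)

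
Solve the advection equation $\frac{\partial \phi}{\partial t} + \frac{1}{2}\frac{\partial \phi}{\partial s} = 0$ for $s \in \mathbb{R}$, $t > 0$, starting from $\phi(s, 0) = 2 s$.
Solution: By characteristics ($ds/dt = 1/2$), $\phi(s,t) = f(s - \frac{1}{2}t)$ with $f = \phi( \cdot , 0)$.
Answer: $\phi(s, t) = 2 s -  t$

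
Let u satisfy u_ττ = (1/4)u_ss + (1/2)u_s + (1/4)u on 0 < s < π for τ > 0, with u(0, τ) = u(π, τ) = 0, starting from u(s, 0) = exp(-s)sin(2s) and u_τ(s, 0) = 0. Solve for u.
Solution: Substitute u = exp(-s)w, i.e. w = exp(s)u.
By the product rule, u_s = exp(-s)(w_s - w), u_ss = exp(-s)(w_ss - 2w_s + w), u_ττ = exp(-s)w_ττ.
Substituting into the PDE and dividing by exp(-s): w_ττ = (1/4)(w_ss - 2w_s + w) + (1/2)(w_s - w) + (1/4)w.
The lower-order terms cancel, leaving the standard wave equation w_ττ = (1/4)w_ss.
Initial data for w: w(s,0) = exp(s)u(s,0) = sin(2s); w_τ(s,0) = exp(s)u_τ(s,0) = 0. The boundary conditions carry over: w(0,τ) = w(π,τ) = 0.
Solve for w:
  Using separation of variables w = X(s)T(τ):
  Eigenfunctions: sin(ns), n = 1, 2, 3, ...
  General solution: w(s, τ) = Σ [A_n cos(n τ/2) + B_n sin(n τ/2)] sin(ns)
  From w(s,0) = sin(2s): A_2=1. From w_τ(s,0) = 0: all B_n = 0.
Hence w(s,τ) = sin(2s)cos(τ).
Transform back: u(s,τ) = exp(-s)w(s,τ).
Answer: u(s, τ) = exp(-s)sin(2s)cos(τ)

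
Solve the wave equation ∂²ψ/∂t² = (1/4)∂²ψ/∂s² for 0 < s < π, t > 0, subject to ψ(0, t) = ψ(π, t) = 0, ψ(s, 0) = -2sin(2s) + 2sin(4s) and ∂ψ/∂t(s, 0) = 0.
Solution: Using separation of variables ψ = X(s)T(t):
Eigenfunctions: sin(ns), n = 1, 2, 3, ...
General solution: ψ(s, t) = Σ [A_n cos(n t/2) + B_n sin(n t/2)] sin(ns)
From ψ(s,0) = -2sin(2s) + 2sin(4s): A_2=-2, A_4=2. From ψ_t(s,0) = 0: all B_n = 0.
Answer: ψ(s, t) = -2sin(2s)cos(t) + 2sin(4s)cos(2t)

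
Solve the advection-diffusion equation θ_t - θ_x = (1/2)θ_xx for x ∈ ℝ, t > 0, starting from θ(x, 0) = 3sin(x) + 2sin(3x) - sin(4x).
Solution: Change to a moving frame: let η = x + t, σ = t and write θ(x,t) = u(η,σ).
By the chain rule θ_t = u_σ + u_η, θ_x = u_η, θ_xx = u_ηη.
Then θ_t - θ_x = u_σ: the advection term cancels and the PDE becomes the heat equation u_σ = (1/2)u_ηη on η ∈ ℝ.
Initial data: u(η,0) = θ(η,0) = 3sin(η) + 2sin(3η) - sin(4η).
On η ∈ ℝ each mode satisfies (sin(nη))″ = -n² sin(nη), so exp(-n²σ/2) sin(nη) solves the heat equation; by superposition u(η,σ) = Σ c_n exp(-n²σ/2) sin(nη).
Reading off the coefficients: c_1=3, c_3=2, c_4=-1, so u(η,σ) = -exp(-8σ)sin(4η) + 3exp(-σ/2)sin(η) + 2exp(-9σ/2)sin(3η).
Substituting back η = x + t, σ = t: θ(x,t) = u(x + t, t).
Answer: θ(x, t) = -exp(-8t)sin(4t + 4x) + 3exp(-t/2)sin(t + x) + 2exp(-9t/2)sin(3t + 3x)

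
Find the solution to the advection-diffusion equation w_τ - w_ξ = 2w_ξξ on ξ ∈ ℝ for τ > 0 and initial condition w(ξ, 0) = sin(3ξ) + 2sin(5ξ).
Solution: Moving frame: η = ξ + τ, σ = τ, w = u(η,σ), so w_τ = u_σ + u_η and w_ξξ = u_ηη.
Hence w_τ - w_ξ = u_σ and the PDE becomes the heat equation u_σ = 2u_ηη on η ∈ ℝ.
Initial data: u(η,0) = w(η,0) = sin(3η) + 2sin(5η). Each mode sin(nη) decays as exp(-2n²σ) on ℝ, so u(η,σ) = Σ c_n exp(-2n²σ) sin(nη) with c_3=1, c_5=2: u(η,σ) = exp(-18σ)sin(3η) + 2exp(-50σ)sin(5η).
Substituting back: w(ξ,τ) = u(ξ + τ, τ).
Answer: w(ξ, τ) = exp(-18τ)sin(3ξ + 3τ) + 2exp(-50τ)sin(5ξ + 5τ)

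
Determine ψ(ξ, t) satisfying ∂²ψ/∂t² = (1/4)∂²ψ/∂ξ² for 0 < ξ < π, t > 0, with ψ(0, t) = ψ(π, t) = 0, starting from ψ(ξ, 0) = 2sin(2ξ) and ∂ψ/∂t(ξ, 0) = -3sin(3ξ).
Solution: Using separation of variables ψ = X(ξ)T(t):
Eigenfunctions: sin(nξ), n = 1, 2, 3, ...
General solution: ψ(ξ, t) = Σ [A_n cos(n t/2) + B_n sin(n t/2)] sin(nξ)
From ψ(ξ,0) = 2sin(2ξ): A_2=2. From ψ_t(ξ,0) = -3sin(3ξ), using ψ_t(ξ,0) = Σ ω_n B_n sin(nξ) with ω_n = n/2: B_3 = (-3)/(3/2) = -2.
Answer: ψ(ξ, t) = -2sin(3t/2)sin(3ξ) + 2sin(2ξ)cos(t)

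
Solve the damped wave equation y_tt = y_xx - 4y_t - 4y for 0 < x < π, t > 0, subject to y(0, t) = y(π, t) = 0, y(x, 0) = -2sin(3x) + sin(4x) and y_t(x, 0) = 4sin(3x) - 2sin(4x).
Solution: Substitute y = exp(-2t)u.
Then y_t = exp(-2t)(u_t - 2u), y_tt = exp(-2t)(u_tt - 4u_t + 4u), y_xx = exp(-2t)u_xx; substituting and dividing by exp(-2t), the lower-order terms cancel: u_tt = u_xx (standard wave equation).
Data for u: u(x,0) = y(x,0) = -2sin(3x) + sin(4x); u_t(x,0) = y_t(x,0) + 2y(x,0) = 0. The boundary conditions carry over: u(0,t) = u(π,t) = 0.
Separating variables: u = Σ [A_n cos(ω_n t) + B_n sin(ω_n t)] sin(nx), ω_n = n. From ICs: A_3=-2, A_4=1.
So u(x,t) = -2sin(3x)cos(3t) + sin(4x)cos(4t), and y(x,t) = exp(-2t)u(x,t).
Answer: y(x, t) = -2exp(-2t)sin(3x)cos(3t) + exp(-2t)sin(4x)cos(4t)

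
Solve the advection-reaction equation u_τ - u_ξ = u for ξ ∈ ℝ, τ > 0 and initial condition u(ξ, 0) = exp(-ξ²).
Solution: Substitute u = exp(τ)w, i.e. w = exp(-τ)u.
By the product rule, u_τ = exp(τ)(w_τ + w), u_ξ = exp(τ)w_ξ.
Substituting into the PDE and dividing by exp(τ): w_τ + w - w_ξ = w.
The lower-order terms cancel, leaving the standard advection equation w_τ - w_ξ = 0.
Initial data for w: w(ξ,0) = u(ξ,0) = exp(-ξ²).
Solve for w:
  By method of characteristics (waves move left with speed 1):
  Along characteristics ξ + τ = const, w is constant, so w(ξ,τ) = f(ξ + τ) with f = w(·, 0).
Hence w(ξ,τ) = exp(-(ξ + τ)²).
Transform back: u(ξ,τ) = exp(τ)w(ξ,τ).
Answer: u(ξ, τ) = exp(τ)exp(-(ξ + τ)²)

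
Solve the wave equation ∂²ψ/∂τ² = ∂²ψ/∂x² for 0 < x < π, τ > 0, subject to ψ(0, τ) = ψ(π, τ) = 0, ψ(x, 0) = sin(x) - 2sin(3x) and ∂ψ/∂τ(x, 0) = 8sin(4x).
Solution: Using separation of variables ψ = X(x)T(τ):
Eigenfunctions: sin(nx), n = 1, 2, 3, ...
General solution: ψ(x, τ) = Σ [A_n cos(n τ) + B_n sin(n τ)] sin(nx)
From ψ(x,0) = sin(x) - 2sin(3x): A_1=1, A_3=-2. From ψ_τ(x,0) = 8sin(4x), using ψ_τ(x,0) = Σ ω_n B_n sin(nx) with ω_n = n: B_4 = 8/4 = 2.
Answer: ψ(x, τ) = sin(x)cos(τ) - 2sin(3x)cos(3τ) + 2sin(4x)sin(4τ)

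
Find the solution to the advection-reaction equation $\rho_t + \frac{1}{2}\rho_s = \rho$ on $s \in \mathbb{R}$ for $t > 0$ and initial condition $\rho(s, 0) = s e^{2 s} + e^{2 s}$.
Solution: Substitute $\rho = e^{2s}u$, i.e. $u = e^{-2s}\rho$.
By the product rule, $\rho_s = e^{2s}(u_s + 2u)$, $\rho_t = e^{2s}u_t$.
Substituting into the PDE and dividing by $e^{2s}$: $u_t + \frac{1}{2}(u_s + 2u) = u$.
The lower-order terms cancel, leaving the standard advection equation $u_t + \frac{1}{2}u_s = 0$.
Initial data for $u$: $u(s,0) = e^{-2s}\rho(s,0) = s + 1$.
Solve for $u$:
  By method of characteristics (waves move right with speed 1/2):
  Along characteristics $s - \frac{1}{2}t =$ const, $u$ is constant, so $u(s,t) = f(s - \frac{1}{2}t)$ with $f = u( \cdot , 0)$.
Hence $u(s,t) = s - \frac{1}{2} t + 1$.
Transform back: $\rho(s,t) = e^{2s}u(s,t)$.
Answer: $\rho(s, t) = s e^{2 s} - \frac{1}{2} t e^{2 s} + e^{2 s}$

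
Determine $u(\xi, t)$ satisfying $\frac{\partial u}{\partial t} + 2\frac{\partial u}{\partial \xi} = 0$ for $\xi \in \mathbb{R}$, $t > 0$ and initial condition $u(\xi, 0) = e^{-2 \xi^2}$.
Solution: By characteristics ($d\xi/dt = 2$), $u(\xi,t) = f(\xi - 2t)$ with $f = u( \cdot , 0)$.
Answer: $u(\xi, t) = e^{-2 (\xi - 2 t)^2}$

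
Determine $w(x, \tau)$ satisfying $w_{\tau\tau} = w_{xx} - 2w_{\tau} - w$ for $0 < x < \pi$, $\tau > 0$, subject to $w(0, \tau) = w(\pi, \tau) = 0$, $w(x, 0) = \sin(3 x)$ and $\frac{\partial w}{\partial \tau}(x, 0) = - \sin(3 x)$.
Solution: Substitute $w = e^{-\tau}u$, i.e. $u = e^{\tau}w$.
By the product rule, $w_{\tau} = e^{-\tau}(u_{\tau} - u)$, $w_{\tau\tau} = e^{-\tau}(u_{\tau\tau} - 2u_{\tau} + u)$, $w_{xx} = e^{-\tau}u_{xx}$.
Substituting into the PDE and dividing by $e^{-\tau}$: $u_{\tau\tau} - 2u_{\tau} + u = u_{xx} - 2(u_{\tau} - u) - u$.
The lower-order terms cancel, leaving the standard wave equation $u_{\tau\tau} = u_{xx}$.
Initial data for $u$: $u(x,0) = w(x,0) = \sin(3 x)$; $u_{\tau}(x,0) = w_{\tau}(x,0) + w(x,0) = 0$. The boundary conditions carry over: $u(0,\tau) = u(\pi,\tau) = 0$.
Solve for $u$:
  Using separation of variables $u = X(x)T(\tau)$:
  Eigenfunctions: $\sin(nx)$, $n = 1, 2, 3, \ldots$
  General solution: $u(x, \tau) = \sum [A_n \cos(n \tau) + B_n \sin(n \tau)] \sin(nx)$
  From $u(x,0) = \sin(3 x)$: $A_3=1$. From $u_{\tau}(x,0) = 0$: all $B_n = 0$.
Hence $u(x,\tau) = \sin(3 x) \cos(3 \tau)$.
Transform back: $w(x,\tau) = e^{-\tau}u(x,\tau)$.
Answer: $w(x, \tau) = e^{-\tau} \sin(3 x) \cos(3 \tau)$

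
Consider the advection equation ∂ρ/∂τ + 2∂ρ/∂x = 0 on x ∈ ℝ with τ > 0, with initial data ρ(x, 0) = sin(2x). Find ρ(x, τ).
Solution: By characteristics (dx/dτ = 2), ρ(x,τ) = f(x - 2τ) with f = ρ(·, 0).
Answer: ρ(x, τ) = sin(2x - 4τ)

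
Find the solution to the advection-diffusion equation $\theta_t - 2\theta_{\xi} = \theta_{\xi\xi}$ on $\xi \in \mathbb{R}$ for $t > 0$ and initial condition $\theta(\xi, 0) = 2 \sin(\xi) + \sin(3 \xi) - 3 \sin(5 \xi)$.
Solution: Change to a moving frame: let $\eta = \xi + 2t$, $\sigma = t$ and write $\theta(\xi,t) = u(\eta,\sigma)$.
By the chain rule $\theta_t = u_{\sigma} + 2u_{\eta}$, $\theta_{\xi} = u_{\eta}$, $\theta_{\xi\xi} = u_{\eta\eta}$.
Then $\theta_t - 2\theta_{\xi} = u_{\sigma}$: the advection term cancels and the PDE becomes the heat equation $u_{\sigma} = u_{\eta\eta}$ on $\eta \in \mathbb{R}$.
Initial data: $u(\eta,0) = \theta(\eta,0) = 2 \sin(\eta) + \sin(3 \eta) - 3 \sin(5 \eta)$.
On $\eta \in \mathbb{R}$ each mode satisfies $(\sin(n\eta))'' = -n^2 \sin(n\eta)$, so $e^{-n^2\sigma} \sin(n\eta)$ solves the heat equation; by superposition $u(\eta,\sigma) = \sum c_n e^{-n^2\sigma} \sin(n\eta)$.
Reading off the coefficients: $c_1=2, c_3=1, c_5=-3$, so $u(\eta,\sigma) = 2 e^{-\sigma} \sin(\eta) + e^{-9 \sigma} \sin(3 \eta) - 3 e^{-25 \sigma} \sin(5 \eta)$.
Substituting back $\eta = \xi + 2t$, $\sigma = t$: $\theta(\xi,t) = u(\xi + 2t, t)$.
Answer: $\theta(\xi, t) = 2 e^{-t} \sin(\xi + 2 t) + e^{-9 t} \sin(3 \xi + 6 t) - 3 e^{-25 t} \sin(5 \xi + 10 t)$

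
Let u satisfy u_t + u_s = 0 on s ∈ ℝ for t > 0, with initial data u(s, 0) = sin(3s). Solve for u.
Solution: By characteristics (ds/dt = 1), u(s,t) = f(s - t) with f = u(·, 0).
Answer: u(s, t) = sin(3s - 3t)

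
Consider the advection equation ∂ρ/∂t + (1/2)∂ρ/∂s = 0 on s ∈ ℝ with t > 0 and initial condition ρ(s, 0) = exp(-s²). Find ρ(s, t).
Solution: By method of characteristics (waves move right with speed 1/2):
Along characteristics s - (1/2)t = const, ρ is constant, so ρ(s,t) = f(s - (1/2)t) with f = ρ(·, 0).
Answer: ρ(s, t) = exp(-(s - t/2)²)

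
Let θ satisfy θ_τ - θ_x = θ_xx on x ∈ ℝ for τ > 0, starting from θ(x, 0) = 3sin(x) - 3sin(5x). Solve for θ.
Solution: Change to a moving frame: let η = x + τ, σ = τ and write θ(x,τ) = u(η,σ).
By the chain rule θ_τ = u_σ + u_η, θ_x = u_η, θ_xx = u_ηη.
Then θ_τ - θ_x = u_σ: the advection term cancels and the PDE becomes the heat equation u_σ = u_ηη on η ∈ ℝ.
Initial data: u(η,0) = θ(η,0) = 3sin(η) - 3sin(5η).
On η ∈ ℝ each mode satisfies (sin(nη))″ = -n² sin(nη), so exp(-n²σ) sin(nη) solves the heat equation; by superposition u(η,σ) = Σ c_n exp(-n²σ) sin(nη).
Reading off the coefficients: c_1=3, c_5=-3, so u(η,σ) = 3exp(-σ)sin(η) - 3exp(-25σ)sin(5η).
Substituting back η = x + τ, σ = τ: θ(x,τ) = u(x + τ, τ).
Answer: θ(x, τ) = 3exp(-τ)sin(x + τ) - 3exp(-25τ)sin(5x + 5τ)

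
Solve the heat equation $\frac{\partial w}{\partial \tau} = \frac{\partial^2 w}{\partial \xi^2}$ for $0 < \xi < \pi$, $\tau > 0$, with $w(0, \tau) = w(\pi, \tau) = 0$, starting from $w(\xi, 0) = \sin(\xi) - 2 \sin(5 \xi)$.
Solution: Using separation of variables $w = X(\xi)T(\tau)$:
Eigenfunctions: $\sin(n\xi)$, $n = 1, 2, 3, \ldots$
General solution: $w(\xi, \tau) = \sum c_n \sin(n\xi) e^{-n^2 \tau}$
Matching $w(\xi,0) = \sin(\xi) - 2 \sin(5 \xi)$ term by term: $c_1=1, c_5=-2$.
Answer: $w(\xi, \tau) = e^{-\tau} \sin(\xi) - 2 e^{-25 \tau} \sin(5 \xi)$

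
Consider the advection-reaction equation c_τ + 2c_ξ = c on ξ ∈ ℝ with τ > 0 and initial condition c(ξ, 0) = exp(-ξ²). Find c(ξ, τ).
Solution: Substitute c = exp(τ)u, i.e. u = exp(-τ)c.
By the product rule, c_τ = exp(τ)(u_τ + u), c_ξ = exp(τ)u_ξ.
Substituting into the PDE and dividing by exp(τ): u_τ + u + 2u_ξ = u.
The lower-order terms cancel, leaving the standard advection equation u_τ + 2u_ξ = 0.
Initial data for u: u(ξ,0) = c(ξ,0) = exp(-ξ²).
Solve for u:
  By method of characteristics (waves move right with speed 2):
  Along characteristics ξ - 2τ = const, u is constant, so u(ξ,τ) = f(ξ - 2τ) with f = u(·, 0).
Hence u(ξ,τ) = exp(-(ξ - 2τ)²).
Transform back: c(ξ,τ) = exp(τ)u(ξ,τ).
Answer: c(ξ, τ) = exp(τ)exp(-(ξ - 2τ)²)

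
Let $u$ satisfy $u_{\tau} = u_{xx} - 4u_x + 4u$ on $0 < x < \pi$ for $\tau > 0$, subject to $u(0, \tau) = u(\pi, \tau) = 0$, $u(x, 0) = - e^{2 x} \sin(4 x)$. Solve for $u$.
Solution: Substitute $u = e^{2x}w$, i.e. $w = e^{-2x}u$.
By the product rule, $u_x = e^{2x}(w_x + 2w)$, $u_{xx} = e^{2x}(w_{xx} + 4w_x + 4w)$, $u_{\tau} = e^{2x}w_{\tau}$.
Substituting into the PDE and dividing by $e^{2x}$: $w_{\tau} = (w_{xx} + 4w_x + 4w) - 4(w_x + 2w) + 4w$.
The lower-order terms cancel, leaving the standard heat equation $w_{\tau} = w_{xx}$.
Initial data for $w$: $w(x,0) = e^{-2x}u(x,0) = - \sin(4 x)$. The boundary conditions carry over: $w(0,\tau) = w(\pi,\tau) = 0$.
Solve for $w$:
  Using separation of variables $w = X(x)T(\tau)$:
  Eigenfunctions: $\sin(nx)$, $n = 1, 2, 3, \ldots$
  General solution: $w(x, \tau) = \sum c_n \sin(nx) e^{-n^2 \tau}$
  Matching $w(x,0) = - \sin(4 x)$ term by term: $c_4=-1$.
Hence $w(x,\tau) = - e^{-16 \tau} \sin(4 x)$.
Transform back: $u(x,\tau) = e^{2x}w(x,\tau)$.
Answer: $u(x, \tau) = - e^{-16 \tau} e^{2 x} \sin(4 x)$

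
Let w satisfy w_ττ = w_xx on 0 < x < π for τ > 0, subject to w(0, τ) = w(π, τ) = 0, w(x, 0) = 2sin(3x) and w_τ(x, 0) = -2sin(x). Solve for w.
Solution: Using separation of variables w = X(x)T(τ):
Eigenfunctions: sin(nx), n = 1, 2, 3, ...
General solution: w(x, τ) = Σ [A_n cos(n τ) + B_n sin(n τ)] sin(nx)
From w(x,0) = 2sin(3x): A_3=2. From w_τ(x,0) = -2sin(x), using w_τ(x,0) = Σ ω_n B_n sin(nx) with ω_n = n: B_1 = (-2)/1 = -2.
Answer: w(x, τ) = -2sin(x)sin(τ) + 2sin(3x)cos(3τ)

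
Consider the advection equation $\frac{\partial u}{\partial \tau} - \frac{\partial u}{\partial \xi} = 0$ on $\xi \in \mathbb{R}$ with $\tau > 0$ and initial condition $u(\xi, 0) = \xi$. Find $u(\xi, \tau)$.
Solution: By characteristics ($d\xi/d\tau = -1$), $u(\xi,\tau) = f(\xi + \tau)$ with $f = u( \cdot , 0)$.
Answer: $u(\xi, \tau) = \tau + \xi$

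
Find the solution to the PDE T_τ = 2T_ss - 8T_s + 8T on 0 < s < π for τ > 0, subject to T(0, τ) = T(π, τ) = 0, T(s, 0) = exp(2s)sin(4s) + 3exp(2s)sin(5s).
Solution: Substitute T = exp(2s)u, i.e. u = exp(-2s)T.
By the product rule, T_s = exp(2s)(u_s + 2u), T_ss = exp(2s)(u_ss + 4u_s + 4u), T_τ = exp(2s)u_τ.
Substituting into the PDE and dividing by exp(2s): u_τ = 2(u_ss + 4u_s + 4u) - 8(u_s + 2u) + 8u.
The lower-order terms cancel, leaving the standard heat equation u_τ = 2u_ss.
Initial data for u: u(s,0) = exp(-2s)T(s,0) = sin(4s) + 3sin(5s). The boundary conditions carry over: u(0,τ) = u(π,τ) = 0.
Solve for u:
  Using separation of variables u = X(s)G(τ):
  Eigenfunctions: sin(ns), n = 1, 2, 3, ...
  General solution: u(s, τ) = Σ c_n sin(ns) exp(-2n² τ)
  Matching u(s,0) = sin(4s) + 3sin(5s) term by term: c_4=1, c_5=3.
Hence u(s,τ) = exp(-32τ)sin(4s) + 3exp(-50τ)sin(5s).
Transform back: T(s,τ) = exp(2s)u(s,τ).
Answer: T(s, τ) = exp(2s)exp(-32τ)sin(4s) + 3exp(2s)exp(-50τ)sin(5s)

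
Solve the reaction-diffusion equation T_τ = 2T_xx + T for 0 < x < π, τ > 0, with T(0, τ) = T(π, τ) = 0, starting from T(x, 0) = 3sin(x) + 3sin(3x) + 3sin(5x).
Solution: Substitute T = exp(τ)u.
Then T_τ = exp(τ)(u_τ + u), T_xx = exp(τ)u_xx; substituting and dividing by exp(τ), the lower-order terms cancel: u_τ = 2u_xx (standard heat equation).
Data for u: u(x,0) = T(x,0) = 3sin(x) + 3sin(3x) + 3sin(5x). The boundary conditions carry over: u(0,τ) = u(π,τ) = 0.
Separating variables: u = Σ c_n exp(-2n²τ) sin(nx). From u(x,0) = 3sin(x) + 3sin(3x) + 3sin(5x): c_1=3, c_3=3, c_5=3.
So u(x,τ) = 3exp(-2τ)sin(x) + 3exp(-18τ)sin(3x) + 3exp(-50τ)sin(5x), and T(x,τ) = exp(τ)u(x,τ).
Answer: T(x, τ) = 3exp(-τ)sin(x) + 3exp(-17τ)sin(3x) + 3exp(-49τ)sin(5x)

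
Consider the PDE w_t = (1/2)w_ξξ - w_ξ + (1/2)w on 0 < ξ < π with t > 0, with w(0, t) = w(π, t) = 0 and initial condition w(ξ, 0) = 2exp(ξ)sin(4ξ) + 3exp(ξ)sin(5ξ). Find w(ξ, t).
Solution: Substitute w = exp(ξ)u.
Then w_ξ = exp(ξ)(u_ξ + u), w_ξξ = exp(ξ)(u_ξξ + 2u_ξ + u), w_t = exp(ξ)u_t; substituting and dividing by exp(ξ), the lower-order terms cancel: u_t = (1/2)u_ξξ (standard heat equation).
Data for u: u(ξ,0) = exp(-ξ)w(ξ,0) = 2sin(4ξ) + 3sin(5ξ). The boundary conditions carry over: u(0,t) = u(π,t) = 0.
Separating variables: u = Σ c_n exp(-n²t/2) sin(nξ). From u(ξ,0) = 2sin(4ξ) + 3sin(5ξ): c_4=2, c_5=3.
So u(ξ,t) = 2exp(-8t)sin(4ξ) + 3exp(-25t/2)sin(5ξ), and w(ξ,t) = exp(ξ)u(ξ,t).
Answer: w(ξ, t) = 2exp(-8t)exp(ξ)sin(4ξ) + 3exp(-25t/2)exp(ξ)sin(5ξ)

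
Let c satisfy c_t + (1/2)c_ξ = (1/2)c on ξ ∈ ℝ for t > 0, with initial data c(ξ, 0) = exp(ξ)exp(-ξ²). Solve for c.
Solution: Substitute c = exp(ξ)u.
Then c_ξ = exp(ξ)(u_ξ + u), c_t = exp(ξ)u_t; substituting and dividing by exp(ξ), the lower-order terms cancel: u_t + (1/2)u_ξ = 0 (standard advection equation).
Data for u: u(ξ,0) = exp(-ξ)c(ξ,0) = exp(-ξ²).
By characteristics (dξ/dt = 1/2), u(ξ,t) = f(ξ - (1/2)t) with f = u(·, 0).
So u(ξ,t) = exp(-(-t/2 + ξ)²), and c(ξ,t) = exp(ξ)u(ξ,t).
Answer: c(ξ, t) = exp(ξ)exp(-(-t/2 + ξ)²)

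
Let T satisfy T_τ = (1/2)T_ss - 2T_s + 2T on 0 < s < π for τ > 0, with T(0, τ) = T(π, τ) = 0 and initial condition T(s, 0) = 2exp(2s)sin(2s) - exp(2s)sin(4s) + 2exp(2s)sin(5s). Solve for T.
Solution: Substitute T = exp(2s)u, i.e. u = exp(-2s)T.
By the product rule, T_s = exp(2s)(u_s + 2u), T_ss = exp(2s)(u_ss + 4u_s + 4u), T_τ = exp(2s)u_τ.
Substituting into the PDE and dividing by exp(2s): u_τ = (1/2)(u_ss + 4u_s + 4u) - 2(u_s + 2u) + 2u.
The lower-order terms cancel, leaving the standard heat equation u_τ = (1/2)u_ss.
Initial data for u: u(s,0) = exp(-2s)T(s,0) = 2sin(2s) - sin(4s) + 2sin(5s). The boundary conditions carry over: u(0,τ) = u(π,τ) = 0.
Solve for u:
  Using separation of variables u = X(s)G(τ):
  Eigenfunctions: sin(ns), n = 1, 2, 3, ...
  General solution: u(s, τ) = Σ c_n sin(ns) exp(-n² τ/2)
  Matching u(s,0) = 2sin(2s) - sin(4s) + 2sin(5s) term by term: c_2=2, c_4=-1, c_5=2.
Hence u(s,τ) = 2exp(-2τ)sin(2s) - exp(-8τ)sin(4s) + 2exp(-25τ/2)sin(5s).
Transform back: T(s,τ) = exp(2s)u(s,τ).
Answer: T(s, τ) = 2exp(2s)exp(-2τ)sin(2s) - exp(2s)exp(-8τ)sin(4s) + 2exp(2s)exp(-25τ/2)sin(5s)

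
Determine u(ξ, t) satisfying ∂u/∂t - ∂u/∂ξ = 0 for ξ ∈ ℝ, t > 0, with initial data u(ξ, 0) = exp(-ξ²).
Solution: By characteristics (dξ/dt = -1), u(ξ,t) = f(ξ + t) with f = u(·, 0).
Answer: u(ξ, t) = exp(-(t + ξ)²)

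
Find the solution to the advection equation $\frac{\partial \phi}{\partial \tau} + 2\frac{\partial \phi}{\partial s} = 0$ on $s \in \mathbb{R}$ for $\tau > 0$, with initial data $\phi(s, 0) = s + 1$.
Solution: By characteristics ($ds/d\tau = 2$), $\phi(s,\tau) = f(s - 2\tau)$ with $f = \phi( \cdot , 0)$.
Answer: $\phi(s, \tau) = -2 \tau + s + 1$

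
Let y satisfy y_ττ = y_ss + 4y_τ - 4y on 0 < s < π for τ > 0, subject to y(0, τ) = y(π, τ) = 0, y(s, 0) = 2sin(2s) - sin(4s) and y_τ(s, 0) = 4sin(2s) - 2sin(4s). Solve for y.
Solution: Substitute y = exp(2τ)u, i.e. u = exp(-2τ)y.
By the product rule, y_τ = exp(2τ)(u_τ + 2u), y_ττ = exp(2τ)(u_ττ + 4u_τ + 4u), y_ss = exp(2τ)u_ss.
Substituting into the PDE and dividing by exp(2τ): u_ττ + 4u_τ + 4u = u_ss + 4(u_τ + 2u) - 4u.
The lower-order terms cancel, leaving the standard wave equation u_ττ = u_ss.
Initial data for u: u(s,0) = y(s,0) = 2sin(2s) - sin(4s); u_τ(s,0) = y_τ(s,0) - 2y(s,0) = 0. The boundary conditions carry over: u(0,τ) = u(π,τ) = 0.
Solve for u:
  Using separation of variables u = X(s)T(τ):
  Eigenfunctions: sin(ns), n = 1, 2, 3, ...
  General solution: u(s, τ) = Σ [A_n cos(n τ) + B_n sin(n τ)] sin(ns)
  From u(s,0) = 2sin(2s) - sin(4s): A_2=2, A_4=-1. From u_τ(s,0) = 0: all B_n = 0.
Hence u(s,τ) = 2sin(2s)cos(2τ) - sin(4s)cos(4τ).
Transform back: y(s,τ) = exp(2τ)u(s,τ).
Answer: y(s, τ) = 2exp(2τ)sin(2s)cos(2τ) - exp(2τ)sin(4s)cos(4τ)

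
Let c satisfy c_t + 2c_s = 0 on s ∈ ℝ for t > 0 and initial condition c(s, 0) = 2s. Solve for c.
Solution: By method of characteristics (waves move right with speed 2):
Along characteristics s - 2t = const, c is constant, so c(s,t) = f(s - 2t) with f = c(·, 0).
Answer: c(s, t) = 2s - 4t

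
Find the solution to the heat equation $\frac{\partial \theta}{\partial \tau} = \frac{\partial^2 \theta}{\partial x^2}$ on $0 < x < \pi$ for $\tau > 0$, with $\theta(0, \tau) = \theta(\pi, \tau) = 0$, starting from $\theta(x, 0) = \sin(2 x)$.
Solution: Using separation of variables $\theta = X(x)G(\tau)$:
Eigenfunctions: $\sin(nx)$, $n = 1, 2, 3, \ldots$
General solution: $\theta(x, \tau) = \sum c_n \sin(nx) e^{-n^2 \tau}$
Matching $\theta(x,0) = \sin(2 x)$ term by term: $c_2=1$.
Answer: $\theta(x, \tau) = e^{-4 \tau} \sin(2 x)$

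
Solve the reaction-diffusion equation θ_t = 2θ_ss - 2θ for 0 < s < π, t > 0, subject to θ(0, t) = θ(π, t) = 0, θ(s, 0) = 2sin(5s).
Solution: Substitute θ = exp(-2t)u, i.e. u = exp(2t)θ.
By the product rule, θ_t = exp(-2t)(u_t - 2u), θ_ss = exp(-2t)u_ss.
Substituting into the PDE and dividing by exp(-2t): u_t - 2u = 2u_ss - 2u.
The lower-order terms cancel, leaving the standard heat equation u_t = 2u_ss.
Initial data for u: u(s,0) = θ(s,0) = 2sin(5s). The boundary conditions carry over: u(0,t) = u(π,t) = 0.
Solve for u:
  Using separation of variables u = X(s)G(t):
  Eigenfunctions: sin(ns), n = 1, 2, 3, ...
  General solution: u(s, t) = Σ c_n sin(ns) exp(-2n² t)
  Matching u(s,0) = 2sin(5s) term by term: c_5=2.
Hence u(s,t) = 2exp(-50t)sin(5s).
Transform back: θ(s,t) = exp(-2t)u(s,t).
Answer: θ(s, t) = 2exp(-52t)sin(5s)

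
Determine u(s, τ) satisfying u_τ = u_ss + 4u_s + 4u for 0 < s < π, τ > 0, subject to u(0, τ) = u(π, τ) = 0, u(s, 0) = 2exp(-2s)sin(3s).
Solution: Substitute u = exp(-2s)w, i.e. w = exp(2s)u.
By the product rule, u_s = exp(-2s)(w_s - 2w), u_ss = exp(-2s)(w_ss - 4w_s + 4w), u_τ = exp(-2s)w_τ.
Substituting into the PDE and dividing by exp(-2s): w_τ = (w_ss - 4w_s + 4w) + 4(w_s - 2w) + 4w.
The lower-order terms cancel, leaving the standard heat equation w_τ = w_ss.
Initial data for w: w(s,0) = exp(2s)u(s,0) = 2sin(3s). The boundary conditions carry over: w(0,τ) = w(π,τ) = 0.
Solve for w:
  Using separation of variables w = X(s)T(τ):
  Eigenfunctions: sin(ns), n = 1, 2, 3, ...
  General solution: w(s, τ) = Σ c_n sin(ns) exp(-n² τ)
  Matching w(s,0) = 2sin(3s) term by term: c_3=2.
Hence w(s,τ) = 2exp(-9τ)sin(3s).
Transform back: u(s,τ) = exp(-2s)w(s,τ).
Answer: u(s, τ) = 2exp(-2s)exp(-9τ)sin(3s)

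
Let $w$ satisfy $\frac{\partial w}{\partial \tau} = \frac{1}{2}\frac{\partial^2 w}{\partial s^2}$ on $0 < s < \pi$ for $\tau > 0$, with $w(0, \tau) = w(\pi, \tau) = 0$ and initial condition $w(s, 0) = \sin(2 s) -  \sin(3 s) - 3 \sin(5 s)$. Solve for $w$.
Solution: Separating variables: $w = \sum c_n e^{-n^2\tau/2} \sin(ns)$. From $w(s,0) = \sin(2 s) - \sin(3 s) - 3 \sin(5 s)$: $c_2=1, c_3=-1, c_5=-3$.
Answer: $w(s, \tau) = e^{-2 \tau} \sin(2 s) -  e^{-9 \tau/2} \sin(3 s) - 3 e^{-25 \tau/2} \sin(5 s)$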